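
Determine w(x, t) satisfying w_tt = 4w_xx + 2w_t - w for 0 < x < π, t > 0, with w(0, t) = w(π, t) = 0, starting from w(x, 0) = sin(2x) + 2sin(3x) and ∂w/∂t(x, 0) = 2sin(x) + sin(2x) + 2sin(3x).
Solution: Substitute w = exp(t)u, i.e. u = exp(-t)w.
By the product rule, w_t = exp(t)(u_t + u), w_tt = exp(t)(u_tt + 2u_t + u), w_xx = exp(t)u_xx.
Substituting into the PDE and dividing by exp(t): u_tt + 2u_t + u = 4u_xx + 2(u_t + u) - u.
The lower-order terms cancel, leaving the standard wave equation u_tt = 4u_xx.
Initial data for u: u(x,0) = w(x,0) = sin(2x) + 2sin(3x); u_t(x,0) = w_t(x,0) - w(x,0) = 2sin(x). The boundary conditions carry over: u(0,t) = u(π,t) = 0.
Solve for u:
  Using separation of variables u = X(x)T(t):
  Eigenfunctions: sin(nx), n = 1, 2, 3, ...
  General solution: u(x, t) = Σ [A_n cos(2n t) + B_n sin(2n t)] sin(nx)
  From u(x,0) = sin(2x) + 2sin(3x): A_2=1, A_3=2. From u_t(x,0) = 2sin(x), using u_t(x,0) = Σ ω_n B_n sin(nx) with ω_n = 2n: B_1 = 2/2 = 1.
Hence u(x,t) = sin(2t)sin(x) + sin(2x)cos(4t) + 2sin(3x)cos(6t).
Transform back: w(x,t) = exp(t)u(x,t).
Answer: w(x, t) = exp(t)sin(2t)sin(x) + exp(t)sin(2x)cos(4t) + 2exp(t)sin(3x)cos(6t)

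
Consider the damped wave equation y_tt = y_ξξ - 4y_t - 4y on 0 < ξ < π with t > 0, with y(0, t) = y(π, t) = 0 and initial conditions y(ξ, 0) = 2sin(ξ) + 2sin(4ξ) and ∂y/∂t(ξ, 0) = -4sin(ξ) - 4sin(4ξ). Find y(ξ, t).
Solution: Substitute y = exp(-2t)u.
Then y_t = exp(-2t)(u_t - 2u), y_tt = exp(-2t)(u_tt - 4u_t + 4u), y_ξξ = exp(-2t)u_ξξ; substituting and dividing by exp(-2t), the lower-order terms cancel: u_tt = u_ξξ (standard wave equation).
Data for u: u(ξ,0) = y(ξ,0) = 2sin(ξ) + 2sin(4ξ); u_t(ξ,0) = y_t(ξ,0) + 2y(ξ,0) = 0. The boundary conditions carry over: u(0,t) = u(π,t) = 0.
Separating variables: u = Σ [A_n cos(ω_n t) + B_n sin(ω_n t)] sin(nξ), ω_n = n. From ICs: A_1=2, A_4=2.
So u(ξ,t) = 2sin(ξ)cos(t) + 2sin(4ξ)cos(4t), and y(ξ,t) = exp(-2t)u(ξ,t).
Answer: y(ξ, t) = 2exp(-2t)sin(ξ)cos(t) + 2exp(-2t)sin(4ξ)cos(4t)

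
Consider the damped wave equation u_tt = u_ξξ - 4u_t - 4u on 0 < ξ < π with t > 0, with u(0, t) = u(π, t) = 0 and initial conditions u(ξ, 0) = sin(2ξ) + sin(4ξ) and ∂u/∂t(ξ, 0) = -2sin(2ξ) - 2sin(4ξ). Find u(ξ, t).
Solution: Substitute u = exp(-2t)w, i.e. w = exp(2t)u.
By the product rule, u_t = exp(-2t)(w_t - 2w), u_tt = exp(-2t)(w_tt - 4w_t + 4w), u_ξξ = exp(-2t)w_ξξ.
Substituting into the PDE and dividing by exp(-2t): w_tt - 4w_t + 4w = w_ξξ - 4(w_t - 2w) - 4w.
The lower-order terms cancel, leaving the standard wave equation w_tt = w_ξξ.
Initial data for w: w(ξ,0) = u(ξ,0) = sin(2ξ) + sin(4ξ); w_t(ξ,0) = u_t(ξ,0) + 2u(ξ,0) = 0. The boundary conditions carry over: w(0,t) = w(π,t) = 0.
Solve for w:
  Using separation of variables w = X(ξ)T(t):
  Eigenfunctions: sin(nξ), n = 1, 2, 3, ...
  General solution: w(ξ, t) = Σ [A_n cos(n t) + B_n sin(n t)] sin(nξ)
  From w(ξ,0) = sin(2ξ) + sin(4ξ): A_2=1, A_4=1. From w_t(ξ,0) = 0: all B_n = 0.
Hence w(ξ,t) = sin(2ξ)cos(2t) + sin(4ξ)cos(4t).
Transform back: u(ξ,t) = exp(-2t)w(ξ,t).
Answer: u(ξ, t) = exp(-2t)sin(2ξ)cos(2t) + exp(-2t)sin(4ξ)cos(4t)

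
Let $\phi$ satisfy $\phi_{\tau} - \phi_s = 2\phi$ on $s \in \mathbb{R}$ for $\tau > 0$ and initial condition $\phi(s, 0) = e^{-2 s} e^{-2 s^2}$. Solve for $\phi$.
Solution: Substitute $\phi = e^{-2s}u$.
Then $\phi_s = e^{-2s}(u_s - 2u)$, $\phi_{\tau} = e^{-2s}u_{\tau}$; substituting and dividing by $e^{-2s}$, the lower-order terms cancel: $u_{\tau} - u_s = 0$ (standard advection equation).
Data for $u$: $u(s,0) = e^{2s}\phi(s,0) = e^{-2 s^2}$.
By characteristics ($ds/d\tau = -1$), $u(s,\tau) = f(s + \tau)$ with $f = u( \cdot , 0)$.
So $u(s,\tau) = e^{-2 (s + \tau)^2}$, and $\phi(s,\tau) = e^{-2s}u(s,\tau)$.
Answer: $\phi(s, \tau) = e^{-2 s} e^{-2 (\tau + s)^2}$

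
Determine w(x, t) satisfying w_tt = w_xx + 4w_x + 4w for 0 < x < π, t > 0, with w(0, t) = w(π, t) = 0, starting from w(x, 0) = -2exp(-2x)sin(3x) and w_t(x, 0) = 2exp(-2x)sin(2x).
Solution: Substitute w = exp(-2x)u.
Then w_x = exp(-2x)(u_x - 2u), w_xx = exp(-2x)(u_xx - 4u_x + 4u), w_tt = exp(-2x)u_tt; substituting and dividing by exp(-2x), the lower-order terms cancel: u_tt = u_xx (standard wave equation).
Data for u: u(x,0) = exp(2x)w(x,0) = -2sin(3x); u_t(x,0) = exp(2x)w_t(x,0) = 2sin(2x). The boundary conditions carry over: u(0,t) = u(π,t) = 0.
Separating variables: u = Σ [A_n cos(ω_n t) + B_n sin(ω_n t)] sin(nx), ω_n = n. From ICs (B_n = velocity coefficient / ω_n): A_3=-2, B_2=1.
So u(x,t) = sin(2t)sin(2x) - 2sin(3x)cos(3t), and w(x,t) = exp(-2x)u(x,t).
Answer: w(x, t) = exp(-2x)sin(2t)sin(2x) - 2exp(-2x)sin(3x)cos(3t)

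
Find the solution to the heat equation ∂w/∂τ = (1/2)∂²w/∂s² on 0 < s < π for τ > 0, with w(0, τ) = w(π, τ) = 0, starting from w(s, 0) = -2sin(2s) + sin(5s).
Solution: Using separation of variables w = X(s)T(τ):
Eigenfunctions: sin(ns), n = 1, 2, 3, ...
General solution: w(s, τ) = Σ c_n sin(ns) exp(-n² τ/2)
Matching w(s,0) = -2sin(2s) + sin(5s) term by term: c_2=-2, c_5=1.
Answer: w(s, τ) = -2exp(-2τ)sin(2s) + exp(-25τ/2)sin(5s)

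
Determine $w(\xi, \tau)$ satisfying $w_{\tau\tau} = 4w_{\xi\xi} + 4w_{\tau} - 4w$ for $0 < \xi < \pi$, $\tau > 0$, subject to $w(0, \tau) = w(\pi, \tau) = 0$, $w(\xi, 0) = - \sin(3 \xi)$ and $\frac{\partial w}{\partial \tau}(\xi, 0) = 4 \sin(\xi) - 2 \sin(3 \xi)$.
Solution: Substitute $w = e^{2\tau}u$, i.e. $u = e^{-2\tau}w$.
By the product rule, $w_{\tau} = e^{2\tau}(u_{\tau} + 2u)$, $w_{\tau\tau} = e^{2\tau}(u_{\tau\tau} + 4u_{\tau} + 4u)$, $w_{\xi\xi} = e^{2\tau}u_{\xi\xi}$.
Substituting into the PDE and dividing by $e^{2\tau}$: $u_{\tau\tau} + 4u_{\tau} + 4u = 4u_{\xi\xi} + 4(u_{\tau} + 2u) - 4u$.
The lower-order terms cancel, leaving the standard wave equation $u_{\tau\tau} = 4u_{\xi\xi}$.
Initial data for $u$: $u(\xi,0) = w(\xi,0) = - \sin(3 \xi)$; $u_{\tau}(\xi,0) = w_{\tau}(\xi,0) - 2w(\xi,0) = 4 \sin(\xi)$. The boundary conditions carry over: $u(0,\tau) = u(\pi,\tau) = 0$.
Solve for $u$:
  Using separation of variables $u = X(\xi)T(\tau)$:
  Eigenfunctions: $\sin(n\xi)$, $n = 1, 2, 3, \ldots$
  General solution: $u(\xi, \tau) = \sum [A_n \cos(2n \tau) + B_n \sin(2n \tau)] \sin(n\xi)$
  From $u(\xi,0) = - \sin(3 \xi)$: $A_3=-1$. From $u_{\tau}(\xi,0) = 4 \sin(\xi)$, using $u_{\tau}(\xi,0) = \sum \omega_n B_n \sin(n\xi)$ with $\omega_n = 2n$: $B_1 = 4/2 = 2$.
Hence $u(\xi,\tau) = 2 \sin(\xi) \sin(2 \tau) - \sin(3 \xi) \cos(6 \tau)$.
Transform back: $w(\xi,\tau) = e^{2\tau}u(\xi,\tau)$.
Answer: $w(\xi, \tau) = 2 e^{2 \tau} \sin(2 \tau) \sin(\xi) -  e^{2 \tau} \sin(3 \xi) \cos(6 \tau)$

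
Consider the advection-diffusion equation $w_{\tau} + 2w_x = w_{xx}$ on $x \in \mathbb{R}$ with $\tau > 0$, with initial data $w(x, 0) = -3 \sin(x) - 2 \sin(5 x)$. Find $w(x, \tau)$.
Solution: Change to a moving frame: let $\eta = x - 2\tau$, $\sigma = \tau$ and write $w(x,\tau) = u(\eta,\sigma)$.
By the chain rule $w_{\tau} = u_{\sigma} - 2u_{\eta}$, $w_x = u_{\eta}$, $w_{xx} = u_{\eta\eta}$.
Then $w_{\tau} + 2w_x = u_{\sigma}$: the advection term cancels and the PDE becomes the heat equation $u_{\sigma} = u_{\eta\eta}$ on $\eta \in \mathbb{R}$.
Initial data: $u(\eta,0) = w(\eta,0) = -3 \sin(\eta) - 2 \sin(5 \eta)$.
On $\eta \in \mathbb{R}$ each mode satisfies $(\sin(n\eta))'' = -n^2 \sin(n\eta)$, so $e^{-n^2\sigma} \sin(n\eta)$ solves the heat equation; by superposition $u(\eta,\sigma) = \sum c_n e^{-n^2\sigma} \sin(n\eta)$.
Reading off the coefficients: $c_1=-3, c_5=-2$, so $u(\eta,\sigma) = -3 e^{-\sigma} \sin(\eta) - 2 e^{-25 \sigma} \sin(5 \eta)$.
Substituting back $\eta = x - 2\tau$, $\sigma = \tau$: $w(x,\tau) = u(x - 2\tau, \tau)$.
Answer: $w(x, \tau) = 3 e^{-\tau} \sin(2 \tau - x) + 2 e^{-25 \tau} \sin(10 \tau - 5 x)$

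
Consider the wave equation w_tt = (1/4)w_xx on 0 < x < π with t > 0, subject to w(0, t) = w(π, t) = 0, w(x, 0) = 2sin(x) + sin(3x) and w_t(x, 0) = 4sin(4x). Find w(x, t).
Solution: Separating variables: w = Σ [A_n cos(ω_n t) + B_n sin(ω_n t)] sin(nx), ω_n = n/2. From ICs (B_n = velocity coefficient / ω_n): A_1=2, A_3=1, B_4=2.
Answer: w(x, t) = 2sin(2t)sin(4x) + 2sin(x)cos(t/2) + sin(3x)cos(3t/2)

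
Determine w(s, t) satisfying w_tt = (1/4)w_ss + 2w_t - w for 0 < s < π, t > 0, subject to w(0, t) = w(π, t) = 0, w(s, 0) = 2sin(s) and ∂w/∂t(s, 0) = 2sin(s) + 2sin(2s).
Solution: Substitute w = exp(t)u.
Then w_t = exp(t)(u_t + u), w_tt = exp(t)(u_tt + 2u_t + u), w_ss = exp(t)u_ss; substituting and dividing by exp(t), the lower-order terms cancel: u_tt = (1/4)u_ss (standard wave equation).
Data for u: u(s,0) = w(s,0) = 2sin(s); u_t(s,0) = w_t(s,0) - w(s,0) = 2sin(2s). The boundary conditions carry over: u(0,t) = u(π,t) = 0.
Separating variables: u = Σ [A_n cos(ω_n t) + B_n sin(ω_n t)] sin(ns), ω_n = n/2. From ICs (B_n = velocity coefficient / ω_n): A_1=2, B_2=2.
So u(s,t) = 2sin(s)cos(t/2) + 2sin(2s)sin(t), and w(s,t) = exp(t)u(s,t).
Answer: w(s, t) = 2exp(t)sin(s)cos(t/2) + 2exp(t)sin(2s)sin(t)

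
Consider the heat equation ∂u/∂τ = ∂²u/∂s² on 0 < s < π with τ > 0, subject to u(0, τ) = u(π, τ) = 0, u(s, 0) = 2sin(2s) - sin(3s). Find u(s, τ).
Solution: Separating variables: u = Σ c_n exp(-n²τ) sin(ns). From u(s,0) = 2sin(2s) - sin(3s): c_2=2, c_3=-1.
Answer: u(s, τ) = 2exp(-4τ)sin(2s) - exp(-9τ)sin(3s)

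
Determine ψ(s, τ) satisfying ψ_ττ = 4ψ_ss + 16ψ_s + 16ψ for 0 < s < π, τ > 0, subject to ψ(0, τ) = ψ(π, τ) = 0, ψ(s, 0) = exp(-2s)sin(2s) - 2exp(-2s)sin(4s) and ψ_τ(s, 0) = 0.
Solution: Substitute ψ = exp(-2s)u, i.e. u = exp(2s)ψ.
By the product rule, ψ_s = exp(-2s)(u_s - 2u), ψ_ss = exp(-2s)(u_ss - 4u_s + 4u), ψ_ττ = exp(-2s)u_ττ.
Substituting into the PDE and dividing by exp(-2s): u_ττ = 4(u_ss - 4u_s + 4u) + 16(u_s - 2u) + 16u.
The lower-order terms cancel, leaving the standard wave equation u_ττ = 4u_ss.
Initial data for u: u(s,0) = exp(2s)ψ(s,0) = sin(2s) - 2sin(4s); u_τ(s,0) = exp(2s)ψ_τ(s,0) = 0. The boundary conditions carry over: u(0,τ) = u(π,τ) = 0.
Solve for u:
  Using separation of variables u = X(s)T(τ):
  Eigenfunctions: sin(ns), n = 1, 2, 3, ...
  General solution: u(s, τ) = Σ [A_n cos(2n τ) + B_n sin(2n τ)] sin(ns)
  From u(s,0) = sin(2s) - 2sin(4s): A_2=1, A_4=-2. From u_τ(s,0) = 0: all B_n = 0.
Hence u(s,τ) = sin(2s)cos(4τ) - 2sin(4s)cos(8τ).
Transform back: ψ(s,τ) = exp(-2s)u(s,τ).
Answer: ψ(s, τ) = exp(-2s)sin(2s)cos(4τ) - 2exp(-2s)sin(4s)cos(8τ)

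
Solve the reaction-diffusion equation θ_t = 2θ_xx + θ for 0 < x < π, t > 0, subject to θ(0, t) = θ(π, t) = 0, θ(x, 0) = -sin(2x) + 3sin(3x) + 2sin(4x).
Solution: Substitute θ = exp(t)u, i.e. u = exp(-t)θ.
By the product rule, θ_t = exp(t)(u_t + u), θ_xx = exp(t)u_xx.
Substituting into the PDE and dividing by exp(t): u_t + u = 2u_xx + u.
The lower-order terms cancel, leaving the standard heat equation u_t = 2u_xx.
Initial data for u: u(x,0) = θ(x,0) = -sin(2x) + 3sin(3x) + 2sin(4x). The boundary conditions carry over: u(0,t) = u(π,t) = 0.
Solve for u:
  Using separation of variables u = X(x)G(t):
  Eigenfunctions: sin(nx), n = 1, 2, 3, ...
  General solution: u(x, t) = Σ c_n sin(nx) exp(-2n² t)
  Matching u(x,0) = -sin(2x) + 3sin(3x) + 2sin(4x) term by term: c_2=-1, c_3=3, c_4=2.
Hence u(x,t) = -exp(-8t)sin(2x) + 3exp(-18t)sin(3x) + 2exp(-32t)sin(4x).
Transform back: θ(x,t) = exp(t)u(x,t).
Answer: θ(x, t) = -exp(-7t)sin(2x) + 3exp(-17t)sin(3x) + 2exp(-31t)sin(4x)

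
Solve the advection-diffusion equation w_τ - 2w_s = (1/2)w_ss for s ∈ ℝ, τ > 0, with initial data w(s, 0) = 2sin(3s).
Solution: Change to a moving frame: let η = s + 2τ, σ = τ and write w(s,τ) = u(η,σ).
By the chain rule w_τ = u_σ + 2u_η, w_s = u_η, w_ss = u_ηη.
Then w_τ - 2w_s = u_σ: the advection term cancels and the PDE becomes the heat equation u_σ = (1/2)u_ηη on η ∈ ℝ.
Initial data: u(η,0) = w(η,0) = 2sin(3η).
On η ∈ ℝ each mode satisfies (sin(nη))″ = -n² sin(nη), so exp(-n²σ/2) sin(nη) solves the heat equation; by superposition u(η,σ) = Σ c_n exp(-n²σ/2) sin(nη).
Reading off the coefficients: c_3=2, so u(η,σ) = 2exp(-9σ/2)sin(3η).
Substituting back η = s + 2τ, σ = τ: w(s,τ) = u(s + 2τ, τ).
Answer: w(s, τ) = 2exp(-9τ/2)sin(3s + 6τ)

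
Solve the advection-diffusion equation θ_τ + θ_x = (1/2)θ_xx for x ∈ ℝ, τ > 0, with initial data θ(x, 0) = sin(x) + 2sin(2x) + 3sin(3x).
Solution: Moving frame: η = x - τ, σ = τ, θ = u(η,σ), so θ_τ = u_σ - u_η and θ_xx = u_ηη.
Hence θ_τ + θ_x = u_σ and the PDE becomes the heat equation u_σ = (1/2)u_ηη on η ∈ ℝ.
Initial data: u(η,0) = θ(η,0) = sin(η) + 2sin(2η) + 3sin(3η). Each mode sin(nη) decays as exp(-n²σ/2) on ℝ, so u(η,σ) = Σ c_n exp(-n²σ/2) sin(nη) with c_1=1, c_2=2, c_3=3: u(η,σ) = 2exp(-2σ)sin(2η) + exp(-σ/2)sin(η) + 3exp(-9σ/2)sin(3η).
Substituting back: θ(x,τ) = u(x - τ, τ).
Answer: θ(x, τ) = 2exp(-2τ)sin(2x - 2τ) + exp(-τ/2)sin(x - τ) + 3exp(-9τ/2)sin(3x - 3τ)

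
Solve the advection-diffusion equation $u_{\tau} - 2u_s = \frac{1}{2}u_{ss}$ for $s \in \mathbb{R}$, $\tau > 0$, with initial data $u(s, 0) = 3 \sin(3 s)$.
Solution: Change to a moving frame: let $\eta = s + 2\tau$, $\sigma = \tau$ and write $u(s,\tau) = w(\eta,\sigma)$.
By the chain rule $u_{\tau} = w_{\sigma} + 2w_{\eta}$, $u_s = w_{\eta}$, $u_{ss} = w_{\eta\eta}$.
Then $u_{\tau} - 2u_s = w_{\sigma}$: the advection term cancels and the PDE becomes the heat equation $w_{\sigma} = \frac{1}{2}w_{\eta\eta}$ on $\eta \in \mathbb{R}$.
Initial data: $w(\eta,0) = u(\eta,0) = 3 \sin(3 \eta)$.
On $\eta \in \mathbb{R}$ each mode satisfies $(\sin(n\eta))'' = -n^2 \sin(n\eta)$, so $e^{-n^2\sigma/2} \sin(n\eta)$ solves the heat equation; by superposition $w(\eta,\sigma) = \sum c_n e^{-n^2\sigma/2} \sin(n\eta)$.
Reading off the coefficients: $c_3=3$, so $w(\eta,\sigma) = 3 e^{-9 \sigma/2} \sin(3 \eta)$.
Substituting back $\eta = s + 2\tau$, $\sigma = \tau$: $u(s,\tau) = w(s + 2\tau, \tau)$.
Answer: $u(s, \tau) = 3 e^{-9 \tau/2} \sin(6 \tau + 3 s)$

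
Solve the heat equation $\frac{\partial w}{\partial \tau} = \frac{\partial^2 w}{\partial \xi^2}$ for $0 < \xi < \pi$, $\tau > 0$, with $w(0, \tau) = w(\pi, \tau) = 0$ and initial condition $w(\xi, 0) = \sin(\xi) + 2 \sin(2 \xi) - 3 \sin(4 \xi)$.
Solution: Using separation of variables $w = X(\xi)T(\tau)$:
Eigenfunctions: $\sin(n\xi)$, $n = 1, 2, 3, \ldots$
General solution: $w(\xi, \tau) = \sum c_n \sin(n\xi) e^{-n^2 \tau}$
Matching $w(\xi,0) = \sin(\xi) + 2 \sin(2 \xi) - 3 \sin(4 \xi)$ term by term: $c_1=1, c_2=2, c_4=-3$.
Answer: $w(\xi, \tau) = e^{-\tau} \sin(\xi) + 2 e^{-4 \tau} \sin(2 \xi) - 3 e^{-16 \tau} \sin(4 \xi)$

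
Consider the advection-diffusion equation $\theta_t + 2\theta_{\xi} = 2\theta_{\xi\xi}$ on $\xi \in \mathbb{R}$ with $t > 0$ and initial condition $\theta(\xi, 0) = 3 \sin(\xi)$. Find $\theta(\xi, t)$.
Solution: Moving frame: $\eta = \xi - 2t$, $\sigma = t$, $\theta = u(\eta,\sigma)$, so $\theta_t = u_{\sigma} - 2u_{\eta}$ and $\theta_{\xi\xi} = u_{\eta\eta}$.
Hence $\theta_t + 2\theta_{\xi} = u_{\sigma}$ and the PDE becomes the heat equation $u_{\sigma} = 2u_{\eta\eta}$ on $\eta \in \mathbb{R}$.
Initial data: $u(\eta,0) = \theta(\eta,0) = 3 \sin(\eta)$. Each mode $\sin(n\eta)$ decays as $e^{-2n^2\sigma}$ on $\mathbb{R}$, so $u(\eta,\sigma) = \sum c_n e^{-2n^2\sigma} \sin(n\eta)$ with $c_1=3$: $u(\eta,\sigma) = 3 e^{-2 \sigma} \sin(\eta)$.
Substituting back: $\theta(\xi,t) = u(\xi - 2t, t)$.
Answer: $\theta(\xi, t) = 3 e^{-2 t} \sin(\xi - 2 t)$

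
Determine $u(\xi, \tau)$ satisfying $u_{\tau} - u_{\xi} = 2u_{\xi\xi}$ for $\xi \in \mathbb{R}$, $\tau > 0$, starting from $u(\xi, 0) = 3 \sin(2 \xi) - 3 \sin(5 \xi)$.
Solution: Moving frame: $\eta = \xi + \tau$, $\sigma = \tau$, $u = w(\eta,\sigma)$, so $u_{\tau} = w_{\sigma} + w_{\eta}$ and $u_{\xi\xi} = w_{\eta\eta}$.
Hence $u_{\tau} - u_{\xi} = w_{\sigma}$ and the PDE becomes the heat equation $w_{\sigma} = 2w_{\eta\eta}$ on $\eta \in \mathbb{R}$.
Initial data: $w(\eta,0) = u(\eta,0) = 3 \sin(2 \eta) - 3 \sin(5 \eta)$. Each mode $\sin(n\eta)$ decays as $e^{-2n^2\sigma}$ on $\mathbb{R}$, so $w(\eta,\sigma) = \sum c_n e^{-2n^2\sigma} \sin(n\eta)$ with $c_2=3, c_5=-3$: $w(\eta,\sigma) = 3 e^{-8 \sigma} \sin(2 \eta) - 3 e^{-50 \sigma} \sin(5 \eta)$.
Substituting back: $u(\xi,\tau) = w(\xi + \tau, \tau)$.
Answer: $u(\xi, \tau) = 3 e^{-8 \tau} \sin(2 \tau + 2 \xi) - 3 e^{-50 \tau} \sin(5 \tau + 5 \xi)$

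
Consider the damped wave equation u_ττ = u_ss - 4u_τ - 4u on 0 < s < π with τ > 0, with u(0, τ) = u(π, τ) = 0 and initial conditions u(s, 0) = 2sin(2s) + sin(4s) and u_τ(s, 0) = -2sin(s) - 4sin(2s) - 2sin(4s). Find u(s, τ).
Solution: Substitute u = exp(-2τ)w, i.e. w = exp(2τ)u.
By the product rule, u_τ = exp(-2τ)(w_τ - 2w), u_ττ = exp(-2τ)(w_ττ - 4w_τ + 4w), u_ss = exp(-2τ)w_ss.
Substituting into the PDE and dividing by exp(-2τ): w_ττ - 4w_τ + 4w = w_ss - 4(w_τ - 2w) - 4w.
The lower-order terms cancel, leaving the standard wave equation w_ττ = w_ss.
Initial data for w: w(s,0) = u(s,0) = 2sin(2s) + sin(4s); w_τ(s,0) = u_τ(s,0) + 2u(s,0) = -2sin(s). The boundary conditions carry over: w(0,τ) = w(π,τ) = 0.
Solve for w:
  Using separation of variables w = X(s)T(τ):
  Eigenfunctions: sin(ns), n = 1, 2, 3, ...
  General solution: w(s, τ) = Σ [A_n cos(n τ) + B_n sin(n τ)] sin(ns)
  From w(s,0) = 2sin(2s) + sin(4s): A_2=2, A_4=1. From w_τ(s,0) = -2sin(s), using w_τ(s,0) = Σ ω_n B_n sin(ns) with ω_n = n: B_1 = (-2)/1 = -2.
Hence w(s,τ) = -2sin(s)sin(τ) + 2sin(2s)cos(2τ) + sin(4s)cos(4τ).
Transform back: u(s,τ) = exp(-2τ)w(s,τ).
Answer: u(s, τ) = -2exp(-2τ)sin(s)sin(τ) + 2exp(-2τ)sin(2s)cos(2τ) + exp(-2τ)sin(4s)cos(4τ)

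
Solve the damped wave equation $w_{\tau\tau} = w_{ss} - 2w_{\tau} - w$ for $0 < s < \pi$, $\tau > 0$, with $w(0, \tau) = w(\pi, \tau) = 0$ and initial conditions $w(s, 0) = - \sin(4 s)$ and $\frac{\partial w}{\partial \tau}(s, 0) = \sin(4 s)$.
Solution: Substitute $w = e^{-\tau}u$.
Then $w_{\tau} = e^{-\tau}(u_{\tau} - u)$, $w_{\tau\tau} = e^{-\tau}(u_{\tau\tau} - 2u_{\tau} + u)$, $w_{ss} = e^{-\tau}u_{ss}$; substituting and dividing by $e^{-\tau}$, the lower-order terms cancel: $u_{\tau\tau} = u_{ss}$ (standard wave equation).
Data for $u$: $u(s,0) = w(s,0) = - \sin(4 s)$; $u_{\tau}(s,0) = w_{\tau}(s,0) + w(s,0) = 0$. The boundary conditions carry over: $u(0,\tau) = u(\pi,\tau) = 0$.
Separating variables: $u = \sum [A_n \cos(\omega_n \tau) + B_n \sin(\omega_n \tau)] \sin(ns)$, $\omega_n = n$. From ICs: $A_4=-1$.
So $u(s,\tau) = - \sin(4 s) \cos(4 \tau)$, and $w(s,\tau) = e^{-\tau}u(s,\tau)$.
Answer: $w(s, \tau) = - e^{-\tau} \sin(4 s) \cos(4 \tau)$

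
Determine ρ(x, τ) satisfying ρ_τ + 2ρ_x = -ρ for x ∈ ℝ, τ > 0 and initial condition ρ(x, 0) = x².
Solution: Substitute ρ = exp(-τ)u.
Then ρ_τ = exp(-τ)(u_τ - u), ρ_x = exp(-τ)u_x; substituting and dividing by exp(-τ), the lower-order terms cancel: u_τ + 2u_x = 0 (standard advection equation).
Data for u: u(x,0) = ρ(x,0) = x².
By characteristics (dx/dτ = 2), u(x,τ) = f(x - 2τ) with f = u(·, 0).
So u(x,τ) = x² - 4xτ + 4τ², and ρ(x,τ) = exp(-τ)u(x,τ).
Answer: ρ(x, τ) = x²exp(-τ) - 4xτexp(-τ) + 4τ²exp(-τ)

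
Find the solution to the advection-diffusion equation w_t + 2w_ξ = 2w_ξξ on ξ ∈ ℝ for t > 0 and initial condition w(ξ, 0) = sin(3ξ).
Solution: Moving frame: η = ξ - 2t, σ = t, w = u(η,σ), so w_t = u_σ - 2u_η and w_ξξ = u_ηη.
Hence w_t + 2w_ξ = u_σ and the PDE becomes the heat equation u_σ = 2u_ηη on η ∈ ℝ.
Initial data: u(η,0) = w(η,0) = sin(3η). Each mode sin(nη) decays as exp(-2n²σ) on ℝ, so u(η,σ) = Σ c_n exp(-2n²σ) sin(nη) with c_3=1: u(η,σ) = exp(-18σ)sin(3η).
Substituting back: w(ξ,t) = u(ξ - 2t, t).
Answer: w(ξ, t) = -exp(-18t)sin(6t - 3ξ)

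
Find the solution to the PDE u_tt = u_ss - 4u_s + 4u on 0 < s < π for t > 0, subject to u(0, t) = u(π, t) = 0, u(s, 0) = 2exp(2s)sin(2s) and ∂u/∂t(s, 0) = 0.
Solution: Substitute u = exp(2s)w.
Then u_s = exp(2s)(w_s + 2w), u_ss = exp(2s)(w_ss + 4w_s + 4w), u_tt = exp(2s)w_tt; substituting and dividing by exp(2s), the lower-order terms cancel: w_tt = w_ss (standard wave equation).
Data for w: w(s,0) = exp(-2s)u(s,0) = 2sin(2s); w_t(s,0) = exp(-2s)u_t(s,0) = 0. The boundary conditions carry over: w(0,t) = w(π,t) = 0.
Separating variables: w = Σ [A_n cos(ω_n t) + B_n sin(ω_n t)] sin(ns), ω_n = n. From ICs: A_2=2.
So w(s,t) = 2sin(2s)cos(2t), and u(s,t) = exp(2s)w(s,t).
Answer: u(s, t) = 2exp(2s)sin(2s)cos(2t)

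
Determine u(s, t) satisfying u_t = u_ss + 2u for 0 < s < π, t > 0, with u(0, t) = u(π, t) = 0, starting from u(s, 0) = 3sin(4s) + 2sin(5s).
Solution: Substitute u = exp(2t)w.
Then u_t = exp(2t)(w_t + 2w), u_ss = exp(2t)w_ss; substituting and dividing by exp(2t), the lower-order terms cancel: w_t = w_ss (standard heat equation).
Data for w: w(s,0) = u(s,0) = 3sin(4s) + 2sin(5s). The boundary conditions carry over: w(0,t) = w(π,t) = 0.
Separating variables: w = Σ c_n exp(-n²t) sin(ns). From w(s,0) = 3sin(4s) + 2sin(5s): c_4=3, c_5=2.
So w(s,t) = 3exp(-16t)sin(4s) + 2exp(-25t)sin(5s), and u(s,t) = exp(2t)w(s,t).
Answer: u(s, t) = 3exp(-14t)sin(4s) + 2exp(-23t)sin(5s)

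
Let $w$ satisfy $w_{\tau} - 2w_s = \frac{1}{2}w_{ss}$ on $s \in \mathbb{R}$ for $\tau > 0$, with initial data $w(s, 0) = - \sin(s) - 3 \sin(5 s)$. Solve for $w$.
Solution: Moving frame: $\eta = s + 2\tau$, $\sigma = \tau$, $w = u(\eta,\sigma)$, so $w_{\tau} = u_{\sigma} + 2u_{\eta}$ and $w_{ss} = u_{\eta\eta}$.
Hence $w_{\tau} - 2w_s = u_{\sigma}$ and the PDE becomes the heat equation $u_{\sigma} = \frac{1}{2}u_{\eta\eta}$ on $\eta \in \mathbb{R}$.
Initial data: $u(\eta,0) = w(\eta,0) = - \sin(\eta) - 3 \sin(5 \eta)$. Each mode $\sin(n\eta)$ decays as $e^{-n^2\sigma/2}$ on $\mathbb{R}$, so $u(\eta,\sigma) = \sum c_n e^{-n^2\sigma/2} \sin(n\eta)$ with $c_1=-1, c_5=-3$: $u(\eta,\sigma) = - e^{-\sigma/2} \sin(\eta) - 3 e^{-25 \sigma/2} \sin(5 \eta)$.
Substituting back: $w(s,\tau) = u(s + 2\tau, \tau)$.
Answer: $w(s, \tau) = - e^{-\tau/2} \sin(2 \tau + s) - 3 e^{-25 \tau/2} \sin(10 \tau + 5 s)$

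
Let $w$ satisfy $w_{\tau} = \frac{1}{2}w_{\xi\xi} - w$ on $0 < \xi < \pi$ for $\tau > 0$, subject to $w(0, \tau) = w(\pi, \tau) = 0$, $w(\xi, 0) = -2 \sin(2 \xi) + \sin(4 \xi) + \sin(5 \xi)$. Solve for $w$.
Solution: Substitute $w = e^{-\tau}u$, i.e. $u = e^{\tau}w$.
By the product rule, $w_{\tau} = e^{-\tau}(u_{\tau} - u)$, $w_{\xi\xi} = e^{-\tau}u_{\xi\xi}$.
Substituting into the PDE and dividing by $e^{-\tau}$: $u_{\tau} - u = \frac{1}{2}u_{\xi\xi} - u$.
The lower-order terms cancel, leaving the standard heat equation $u_{\tau} = \frac{1}{2}u_{\xi\xi}$.
Initial data for $u$: $u(\xi,0) = w(\xi,0) = -2 \sin(2 \xi) + \sin(4 \xi) + \sin(5 \xi)$. The boundary conditions carry over: $u(0,\tau) = u(\pi,\tau) = 0$.
Solve for $u$:
  Using separation of variables $u = X(\xi)T(\tau)$:
  Eigenfunctions: $\sin(n\xi)$, $n = 1, 2, 3, \ldots$
  General solution: $u(\xi, \tau) = \sum c_n \sin(n\xi) e^{-n^2 \tau/2}$
  Matching $u(\xi,0) = -2 \sin(2 \xi) + \sin(4 \xi) + \sin(5 \xi)$ term by term: $c_2=-2, c_4=1, c_5=1$.
Hence $u(\xi,\tau) = -2 e^{-2 \tau} \sin(2 \xi) + e^{-8 \tau} \sin(4 \xi) + e^{-25 \tau/2} \sin(5 \xi)$.
Transform back: $w(\xi,\tau) = e^{-\tau}u(\xi,\tau)$.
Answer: $w(\xi, \tau) = -2 e^{-3 \tau} \sin(2 \xi) + e^{-9 \tau} \sin(4 \xi) + e^{-27 \tau/2} \sin(5 \xi)$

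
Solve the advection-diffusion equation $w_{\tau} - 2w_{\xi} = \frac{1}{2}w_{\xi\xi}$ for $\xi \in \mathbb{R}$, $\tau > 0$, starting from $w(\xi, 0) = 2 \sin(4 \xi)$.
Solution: Moving frame: $\eta = \xi + 2\tau$, $\sigma = \tau$, $w = u(\eta,\sigma)$, so $w_{\tau} = u_{\sigma} + 2u_{\eta}$ and $w_{\xi\xi} = u_{\eta\eta}$.
Hence $w_{\tau} - 2w_{\xi} = u_{\sigma}$ and the PDE becomes the heat equation $u_{\sigma} = \frac{1}{2}u_{\eta\eta}$ on $\eta \in \mathbb{R}$.
Initial data: $u(\eta,0) = w(\eta,0) = 2 \sin(4 \eta)$. Each mode $\sin(n\eta)$ decays as $e^{-n^2\sigma/2}$ on $\mathbb{R}$, so $u(\eta,\sigma) = \sum c_n e^{-n^2\sigma/2} \sin(n\eta)$ with $c_4=2$: $u(\eta,\sigma) = 2 e^{-8 \sigma} \sin(4 \eta)$.
Substituting back: $w(\xi,\tau) = u(\xi + 2\tau, \tau)$.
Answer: $w(\xi, \tau) = 2 e^{-8 \tau} \sin(8 \tau + 4 \xi)$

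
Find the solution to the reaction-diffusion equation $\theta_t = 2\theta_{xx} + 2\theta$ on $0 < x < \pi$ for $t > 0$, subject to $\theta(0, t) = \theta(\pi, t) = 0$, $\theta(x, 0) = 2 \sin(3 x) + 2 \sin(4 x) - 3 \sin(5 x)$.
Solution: Substitute $\theta = e^{2t}u$, i.e. $u = e^{-2t}\theta$.
By the product rule, $\theta_t = e^{2t}(u_t + 2u)$, $\theta_{xx} = e^{2t}u_{xx}$.
Substituting into the PDE and dividing by $e^{2t}$: $u_t + 2u = 2u_{xx} + 2u$.
The lower-order terms cancel, leaving the standard heat equation $u_t = 2u_{xx}$.
Initial data for $u$: $u(x,0) = \theta(x,0) = 2 \sin(3 x) + 2 \sin(4 x) - 3 \sin(5 x)$. The boundary conditions carry over: $u(0,t) = u(\pi,t) = 0$.
Solve for $u$:
  Using separation of variables $u = X(x)G(t)$:
  Eigenfunctions: $\sin(nx)$, $n = 1, 2, 3, \ldots$
  General solution: $u(x, t) = \sum c_n \sin(nx) e^{-2n^2 t}$
  Matching $u(x,0) = 2 \sin(3 x) + 2 \sin(4 x) - 3 \sin(5 x)$ term by term: $c_3=2, c_4=2, c_5=-3$.
Hence $u(x,t) = 2 e^{-18 t} \sin(3 x) + 2 e^{-32 t} \sin(4 x) - 3 e^{-50 t} \sin(5 x)$.
Transform back: $\theta(x,t) = e^{2t}u(x,t)$.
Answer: $\theta(x, t) = 2 e^{-16 t} \sin(3 x) + 2 e^{-30 t} \sin(4 x) - 3 e^{-48 t} \sin(5 x)$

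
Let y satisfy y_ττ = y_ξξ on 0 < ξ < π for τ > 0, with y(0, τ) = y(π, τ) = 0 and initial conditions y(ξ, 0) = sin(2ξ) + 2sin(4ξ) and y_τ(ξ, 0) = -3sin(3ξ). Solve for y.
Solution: Using separation of variables y = X(ξ)T(τ):
Eigenfunctions: sin(nξ), n = 1, 2, 3, ...
General solution: y(ξ, τ) = Σ [A_n cos(n τ) + B_n sin(n τ)] sin(nξ)
From y(ξ,0) = sin(2ξ) + 2sin(4ξ): A_2=1, A_4=2. From y_τ(ξ,0) = -3sin(3ξ), using y_τ(ξ,0) = Σ ω_n B_n sin(nξ) with ω_n = n: B_3 = (-3)/3 = -1.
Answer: y(ξ, τ) = sin(2ξ)cos(2τ) - sin(3ξ)sin(3τ) + 2sin(4ξ)cos(4τ)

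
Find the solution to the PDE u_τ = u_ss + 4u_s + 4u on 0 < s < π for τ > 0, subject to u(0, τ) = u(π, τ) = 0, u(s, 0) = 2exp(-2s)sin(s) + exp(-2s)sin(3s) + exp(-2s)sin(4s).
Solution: Substitute u = exp(-2s)w, i.e. w = exp(2s)u.
By the product rule, u_s = exp(-2s)(w_s - 2w), u_ss = exp(-2s)(w_ss - 4w_s + 4w), u_τ = exp(-2s)w_τ.
Substituting into the PDE and dividing by exp(-2s): w_τ = (w_ss - 4w_s + 4w) + 4(w_s - 2w) + 4w.
The lower-order terms cancel, leaving the standard heat equation w_τ = w_ss.
Initial data for w: w(s,0) = exp(2s)u(s,0) = 2sin(s) + sin(3s) + sin(4s). The boundary conditions carry over: w(0,τ) = w(π,τ) = 0.
Solve for w:
  Using separation of variables w = X(s)T(τ):
  Eigenfunctions: sin(ns), n = 1, 2, 3, ...
  General solution: w(s, τ) = Σ c_n sin(ns) exp(-n² τ)
  Matching w(s,0) = 2sin(s) + sin(3s) + sin(4s) term by term: c_1=2, c_3=1, c_4=1.
Hence w(s,τ) = 2exp(-τ)sin(s) + exp(-9τ)sin(3s) + exp(-16τ)sin(4s).
Transform back: u(s,τ) = exp(-2s)w(s,τ).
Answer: u(s, τ) = 2exp(-2s)exp(-τ)sin(s) + exp(-2s)exp(-9τ)sin(3s) + exp(-2s)exp(-16τ)sin(4s)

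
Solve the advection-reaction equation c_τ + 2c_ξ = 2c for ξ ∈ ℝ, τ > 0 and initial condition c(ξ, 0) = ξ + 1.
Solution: Substitute c = exp(2τ)u.
Then c_τ = exp(2τ)(u_τ + 2u), c_ξ = exp(2τ)u_ξ; substituting and dividing by exp(2τ), the lower-order terms cancel: u_τ + 2u_ξ = 0 (standard advection equation).
Data for u: u(ξ,0) = c(ξ,0) = ξ + 1.
By characteristics (dξ/dτ = 2), u(ξ,τ) = f(ξ - 2τ) with f = u(·, 0).
So u(ξ,τ) = ξ - 2τ + 1, and c(ξ,τ) = exp(2τ)u(ξ,τ).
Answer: c(ξ, τ) = ξexp(2τ) - 2τexp(2τ) + exp(2τ)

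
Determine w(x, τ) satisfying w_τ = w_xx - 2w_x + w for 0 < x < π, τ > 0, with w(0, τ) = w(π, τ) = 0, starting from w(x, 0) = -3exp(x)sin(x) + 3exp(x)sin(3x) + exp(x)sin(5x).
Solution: Substitute w = exp(x)u.
Then w_x = exp(x)(u_x + u), w_xx = exp(x)(u_xx + 2u_x + u), w_τ = exp(x)u_τ; substituting and dividing by exp(x), the lower-order terms cancel: u_τ = u_xx (standard heat equation).
Data for u: u(x,0) = exp(-x)w(x,0) = -3sin(x) + 3sin(3x) + sin(5x). The boundary conditions carry over: u(0,τ) = u(π,τ) = 0.
Separating variables: u = Σ c_n exp(-n²τ) sin(nx). From u(x,0) = -3sin(x) + 3sin(3x) + sin(5x): c_1=-3, c_3=3, c_5=1.
So u(x,τ) = -3exp(-τ)sin(x) + 3exp(-9τ)sin(3x) + exp(-25τ)sin(5x), and w(x,τ) = exp(x)u(x,τ).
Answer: w(x, τ) = -3exp(x)exp(-τ)sin(x) + 3exp(x)exp(-9τ)sin(3x) + exp(x)exp(-25τ)sin(5x)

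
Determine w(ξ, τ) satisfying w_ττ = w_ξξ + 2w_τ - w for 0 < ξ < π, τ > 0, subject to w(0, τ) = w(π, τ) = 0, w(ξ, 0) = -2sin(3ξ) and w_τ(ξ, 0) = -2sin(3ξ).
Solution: Substitute w = exp(τ)u.
Then w_τ = exp(τ)(u_τ + u), w_ττ = exp(τ)(u_ττ + 2u_τ + u), w_ξξ = exp(τ)u_ξξ; substituting and dividing by exp(τ), the lower-order terms cancel: u_ττ = u_ξξ (standard wave equation).
Data for u: u(ξ,0) = w(ξ,0) = -2sin(3ξ); u_τ(ξ,0) = w_τ(ξ,0) - w(ξ,0) = 0. The boundary conditions carry over: u(0,τ) = u(π,τ) = 0.
Separating variables: u = Σ [A_n cos(ω_n τ) + B_n sin(ω_n τ)] sin(nξ), ω_n = n. From ICs: A_3=-2.
So u(ξ,τ) = -2sin(3ξ)cos(3τ), and w(ξ,τ) = exp(τ)u(ξ,τ).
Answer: w(ξ, τ) = -2exp(τ)sin(3ξ)cos(3τ)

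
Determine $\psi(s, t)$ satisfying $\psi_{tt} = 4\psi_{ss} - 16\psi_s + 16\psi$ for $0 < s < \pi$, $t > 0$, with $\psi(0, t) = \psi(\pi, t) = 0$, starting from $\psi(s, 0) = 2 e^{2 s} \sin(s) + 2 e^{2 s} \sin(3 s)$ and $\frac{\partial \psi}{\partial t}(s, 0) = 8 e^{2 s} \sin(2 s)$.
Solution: Substitute $\psi = e^{2s}u$.
Then $\psi_s = e^{2s}(u_s + 2u)$, $\psi_{ss} = e^{2s}(u_{ss} + 4u_s + 4u)$, $\psi_{tt} = e^{2s}u_{tt}$; substituting and dividing by $e^{2s}$, the lower-order terms cancel: $u_{tt} = 4u_{ss}$ (standard wave equation).
Data for $u$: $u(s,0) = e^{-2s}\psi(s,0) = 2 \sin(s) + 2 \sin(3 s)$; $u_t(s,0) = e^{-2s}\psi_t(s,0) = 8 \sin(2 s)$. The boundary conditions carry over: $u(0,t) = u(\pi,t) = 0$.
Separating variables: $u = \sum [A_n \cos(\omega_n t) + B_n \sin(\omega_n t)] \sin(ns)$, $\omega_n = 2n$. From ICs ($B_n$ = velocity coefficient / $\omega_n$): $A_1=2, A_3=2, B_2=2$.
So $u(s,t) = 2 \sin(s) \cos(2 t) + 2 \sin(2 s) \sin(4 t) + 2 \sin(3 s) \cos(6 t)$, and $\psi(s,t) = e^{2s}u(s,t)$.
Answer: $\psi(s, t) = 2 e^{2 s} \sin(s) \cos(2 t) + 2 e^{2 s} \sin(2 s) \sin(4 t) + 2 e^{2 s} \sin(3 s) \cos(6 t)$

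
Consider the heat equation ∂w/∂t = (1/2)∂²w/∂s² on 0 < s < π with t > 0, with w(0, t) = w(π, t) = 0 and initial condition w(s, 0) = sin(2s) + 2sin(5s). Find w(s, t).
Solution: Separating variables: w = Σ c_n exp(-n²t/2) sin(ns). From w(s,0) = sin(2s) + 2sin(5s): c_2=1, c_5=2.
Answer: w(s, t) = exp(-2t)sin(2s) + 2exp(-25t/2)sin(5s)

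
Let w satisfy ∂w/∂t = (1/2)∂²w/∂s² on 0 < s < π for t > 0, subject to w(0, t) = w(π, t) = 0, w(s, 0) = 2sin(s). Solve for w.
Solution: Using separation of variables w = X(s)T(t):
Eigenfunctions: sin(ns), n = 1, 2, 3, ...
General solution: w(s, t) = Σ c_n sin(ns) exp(-n² t/2)
Matching w(s,0) = 2sin(s) term by term: c_1=2.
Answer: w(s, t) = 2exp(-t/2)sin(s)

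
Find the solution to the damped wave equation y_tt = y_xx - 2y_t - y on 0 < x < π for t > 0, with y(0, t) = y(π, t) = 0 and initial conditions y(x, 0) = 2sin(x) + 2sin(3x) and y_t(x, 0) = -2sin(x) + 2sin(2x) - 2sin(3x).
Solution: Substitute y = exp(-t)u, i.e. u = exp(t)y.
By the product rule, y_t = exp(-t)(u_t - u), y_tt = exp(-t)(u_tt - 2u_t + u), y_xx = exp(-t)u_xx.
Substituting into the PDE and dividing by exp(-t): u_tt - 2u_t + u = u_xx - 2(u_t - u) - u.
The lower-order terms cancel, leaving the standard wave equation u_tt = u_xx.
Initial data for u: u(x,0) = y(x,0) = 2sin(x) + 2sin(3x); u_t(x,0) = y_t(x,0) + y(x,0) = 2sin(2x). The boundary conditions carry over: u(0,t) = u(π,t) = 0.
Solve for u:
  Using separation of variables u = X(x)T(t):
  Eigenfunctions: sin(nx), n = 1, 2, 3, ...
  General solution: u(x, t) = Σ [A_n cos(n t) + B_n sin(n t)] sin(nx)
  From u(x,0) = 2sin(x) + 2sin(3x): A_1=2, A_3=2. From u_t(x,0) = 2sin(2x), using u_t(x,0) = Σ ω_n B_n sin(nx) with ω_n = n: B_2 = 2/2 = 1.
Hence u(x,t) = sin(2t)sin(2x) + 2sin(x)cos(t) + 2sin(3x)cos(3t).
Transform back: y(x,t) = exp(-t)u(x,t).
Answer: y(x, t) = exp(-t)sin(2t)sin(2x) + 2exp(-t)sin(x)cos(t) + 2exp(-t)sin(3x)cos(3t)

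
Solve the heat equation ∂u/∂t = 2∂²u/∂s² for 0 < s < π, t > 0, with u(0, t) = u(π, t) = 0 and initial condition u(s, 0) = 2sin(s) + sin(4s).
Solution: Separating variables: u = Σ c_n exp(-2n²t) sin(ns). From u(s,0) = 2sin(s) + sin(4s): c_1=2, c_4=1.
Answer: u(s, t) = 2exp(-2t)sin(s) + exp(-32t)sin(4s)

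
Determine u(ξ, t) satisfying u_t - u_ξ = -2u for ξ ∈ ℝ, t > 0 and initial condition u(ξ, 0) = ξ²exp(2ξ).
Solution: Substitute u = exp(2ξ)w.
Then u_ξ = exp(2ξ)(w_ξ + 2w), u_t = exp(2ξ)w_t; substituting and dividing by exp(2ξ), the lower-order terms cancel: w_t - w_ξ = 0 (standard advection equation).
Data for w: w(ξ,0) = exp(-2ξ)u(ξ,0) = ξ².
By characteristics (dξ/dt = -1), w(ξ,t) = f(ξ + t) with f = w(·, 0).
So w(ξ,t) = t² + 2tξ + ξ², and u(ξ,t) = exp(2ξ)w(ξ,t).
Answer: u(ξ, t) = t²exp(2ξ) + 2tξexp(2ξ) + ξ²exp(2ξ)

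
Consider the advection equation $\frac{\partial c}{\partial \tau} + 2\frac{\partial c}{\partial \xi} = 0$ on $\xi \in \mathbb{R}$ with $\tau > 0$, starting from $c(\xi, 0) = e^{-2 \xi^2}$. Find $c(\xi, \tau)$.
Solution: By method of characteristics (waves move right with speed 2):
Along characteristics $\xi - 2\tau =$ const, $c$ is constant, so $c(\xi,\tau) = f(\xi - 2\tau)$ with $f = c( \cdot , 0)$.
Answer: $c(\xi, \tau) = e^{-2 (-2 \tau + \xi)^2}$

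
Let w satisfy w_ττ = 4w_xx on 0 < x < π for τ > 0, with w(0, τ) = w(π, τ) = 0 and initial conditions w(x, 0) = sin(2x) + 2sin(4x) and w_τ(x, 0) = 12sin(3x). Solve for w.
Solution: Separating variables: w = Σ [A_n cos(ω_n τ) + B_n sin(ω_n τ)] sin(nx), ω_n = 2n. From ICs (B_n = velocity coefficient / ω_n): A_2=1, A_4=2, B_3=2.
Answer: w(x, τ) = sin(2x)cos(4τ) + 2sin(3x)sin(6τ) + 2sin(4x)cos(8τ)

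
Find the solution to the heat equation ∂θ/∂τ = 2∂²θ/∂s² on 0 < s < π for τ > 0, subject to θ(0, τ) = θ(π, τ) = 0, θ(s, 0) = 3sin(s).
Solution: Using separation of variables θ = X(s)G(τ):
Eigenfunctions: sin(ns), n = 1, 2, 3, ...
General solution: θ(s, τ) = Σ c_n sin(ns) exp(-2n² τ)
Matching θ(s,0) = 3sin(s) term by term: c_1=3.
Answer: θ(s, τ) = 3exp(-2τ)sin(s)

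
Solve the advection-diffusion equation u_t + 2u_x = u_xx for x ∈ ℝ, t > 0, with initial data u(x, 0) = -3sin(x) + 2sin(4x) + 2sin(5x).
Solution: Change to a moving frame: let η = x - 2t, σ = t and write u(x,t) = w(η,σ).
By the chain rule u_t = w_σ - 2w_η, u_x = w_η, u_xx = w_ηη.
Then u_t + 2u_x = w_σ: the advection term cancels and the PDE becomes the heat equation w_σ = w_ηη on η ∈ ℝ.
Initial data: w(η,0) = u(η,0) = -3sin(η) + 2sin(4η) + 2sin(5η).
On η ∈ ℝ each mode satisfies (sin(nη))″ = -n² sin(nη), so exp(-n²σ) sin(nη) solves the heat equation; by superposition w(η,σ) = Σ c_n exp(-n²σ) sin(nη).
Reading off the coefficients: c_1=-3, c_4=2, c_5=2, so w(η,σ) = -3exp(-σ)sin(η) + 2exp(-16σ)sin(4η) + 2exp(-25σ)sin(5η).
Substituting back η = x - 2t, σ = t: u(x,t) = w(x - 2t, t).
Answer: u(x, t) = 3exp(-t)sin(2t - x) - 2exp(-16t)sin(8t - 4x) - 2exp(-25t)sin(10t - 5x)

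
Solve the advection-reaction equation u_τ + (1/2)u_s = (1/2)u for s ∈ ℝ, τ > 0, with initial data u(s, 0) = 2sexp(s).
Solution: Substitute u = exp(s)w, i.e. w = exp(-s)u.
By the product rule, u_s = exp(s)(w_s + w), u_τ = exp(s)w_τ.
Substituting into the PDE and dividing by exp(s): w_τ + (1/2)(w_s + w) = (1/2)w.
The lower-order terms cancel, leaving the standard advection equation w_τ + (1/2)w_s = 0.
Initial data for w: w(s,0) = exp(-s)u(s,0) = 2s.
Solve for w:
  By method of characteristics (waves move right with speed 1/2):
  Along characteristics s - (1/2)τ = const, w is constant, so w(s,τ) = f(s - (1/2)τ) with f = w(·, 0).
Hence w(s,τ) = 2s - τ.
Transform back: u(s,τ) = exp(s)w(s,τ).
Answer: u(s, τ) = 2sexp(s) - τexp(s)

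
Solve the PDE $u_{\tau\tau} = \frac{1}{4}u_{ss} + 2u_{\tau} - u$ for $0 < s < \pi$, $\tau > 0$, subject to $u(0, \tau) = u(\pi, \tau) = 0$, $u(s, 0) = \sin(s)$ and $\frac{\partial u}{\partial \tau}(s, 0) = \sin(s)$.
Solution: Substitute $u = e^{\tau}w$.
Then $u_{\tau} = e^{\tau}(w_{\tau} + w)$, $u_{\tau\tau} = e^{\tau}(w_{\tau\tau} + 2w_{\tau} + w)$, $u_{ss} = e^{\tau}w_{ss}$; substituting and dividing by $e^{\tau}$, the lower-order terms cancel: $w_{\tau\tau} = \frac{1}{4}w_{ss}$ (standard wave equation).
Data for $w$: $w(s,0) = u(s,0) = \sin(s)$; $w_{\tau}(s,0) = u_{\tau}(s,0) - u(s,0) = 0$. The boundary conditions carry over: $w(0,\tau) = w(\pi,\tau) = 0$.
Separating variables: $w = \sum [A_n \cos(\omega_n \tau) + B_n \sin(\omega_n \tau)] \sin(ns)$, $\omega_n = n/2$. From ICs: $A_1=1$.
So $w(s,\tau) = \sin(s) \cos(\tau/2)$, and $u(s,\tau) = e^{\tau}w(s,\tau)$.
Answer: $u(s, \tau) = e^{\tau} \sin(s) \cos(\tau/2)$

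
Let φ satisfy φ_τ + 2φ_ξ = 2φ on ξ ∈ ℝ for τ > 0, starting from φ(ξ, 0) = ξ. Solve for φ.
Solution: Substitute φ = exp(2τ)u, i.e. u = exp(-2τ)φ.
By the product rule, φ_τ = exp(2τ)(u_τ + 2u), φ_ξ = exp(2τ)u_ξ.
Substituting into the PDE and dividing by exp(2τ): u_τ + 2u + 2u_ξ = 2u.
The lower-order terms cancel, leaving the standard advection equation u_τ + 2u_ξ = 0.
Initial data for u: u(ξ,0) = φ(ξ,0) = ξ.
Solve for u:
  By method of characteristics (waves move right with speed 2):
  Along characteristics ξ - 2τ = const, u is constant, so u(ξ,τ) = f(ξ - 2τ) with f = u(·, 0).
Hence u(ξ,τ) = ξ - 2τ.
Transform back: φ(ξ,τ) = exp(2τ)u(ξ,τ).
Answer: φ(ξ, τ) = ξexp(2τ) - 2τexp(2τ)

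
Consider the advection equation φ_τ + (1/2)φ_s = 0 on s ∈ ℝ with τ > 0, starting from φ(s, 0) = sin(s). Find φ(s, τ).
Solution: By characteristics (ds/dτ = 1/2), φ(s,τ) = f(s - (1/2)τ) with f = φ(·, 0).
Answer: φ(s, τ) = sin(s - τ/2)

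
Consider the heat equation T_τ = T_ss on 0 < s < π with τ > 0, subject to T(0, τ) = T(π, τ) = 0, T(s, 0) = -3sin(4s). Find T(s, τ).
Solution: Separating variables: T = Σ c_n exp(-n²τ) sin(ns). From T(s,0) = -3sin(4s): c_4=-3.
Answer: T(s, τ) = -3exp(-16τ)sin(4s)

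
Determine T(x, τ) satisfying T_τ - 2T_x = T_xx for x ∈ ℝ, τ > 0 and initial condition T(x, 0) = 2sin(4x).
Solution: Moving frame: η = x + 2τ, σ = τ, T = u(η,σ), so T_τ = u_σ + 2u_η and T_xx = u_ηη.
Hence T_τ - 2T_x = u_σ and the PDE becomes the heat equation u_σ = u_ηη on η ∈ ℝ.
Initial data: u(η,0) = T(η,0) = 2sin(4η). Each mode sin(nη) decays as exp(-n²σ) on ℝ, so u(η,σ) = Σ c_n exp(-n²σ) sin(nη) with c_4=2: u(η,σ) = 2exp(-16σ)sin(4η).
Substituting back: T(x,τ) = u(x + 2τ, τ).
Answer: T(x, τ) = 2exp(-16τ)sin(4x + 8τ)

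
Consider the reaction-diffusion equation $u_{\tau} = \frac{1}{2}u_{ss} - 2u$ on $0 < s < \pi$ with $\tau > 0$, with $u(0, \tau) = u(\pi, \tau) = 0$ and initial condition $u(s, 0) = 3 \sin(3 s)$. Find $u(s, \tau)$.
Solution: Substitute $u = e^{-2\tau}w$.
Then $u_{\tau} = e^{-2\tau}(w_{\tau} - 2w)$, $u_{ss} = e^{-2\tau}w_{ss}$; substituting and dividing by $e^{-2\tau}$, the lower-order terms cancel: $w_{\tau} = \frac{1}{2}w_{ss}$ (standard heat equation).
Data for $w$: $w(s,0) = u(s,0) = 3 \sin(3 s)$. The boundary conditions carry over: $w(0,\tau) = w(\pi,\tau) = 0$.
Separating variables: $w = \sum c_n e^{-n^2\tau/2} \sin(ns)$. From $w(s,0) = 3 \sin(3 s)$: $c_3=3$.
So $w(s,\tau) = 3 e^{-9 \tau/2} \sin(3 s)$, and $u(s,\tau) = e^{-2\tau}w(s,\tau)$.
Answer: $u(s, \tau) = 3 e^{-13 \tau/2} \sin(3 s)$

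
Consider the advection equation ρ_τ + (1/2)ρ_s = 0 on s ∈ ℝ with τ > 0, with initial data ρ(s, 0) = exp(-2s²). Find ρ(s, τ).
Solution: By method of characteristics (waves move right with speed 1/2):
Along characteristics s - (1/2)τ = const, ρ is constant, so ρ(s,τ) = f(s - (1/2)τ) with f = ρ(·, 0).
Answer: ρ(s, τ) = exp(-2(s - τ/2)²)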